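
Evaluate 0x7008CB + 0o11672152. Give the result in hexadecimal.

0o11672152 = 0x27746A in hexadecimal.
Add column by column in base 16, right to left:
  B+A = 5 carry 1
  C+6+1 = 3 carry 1
  8+4+1 = D
  0+7 = 7
  0+7 = 7
  7+2 = 9

0x977D35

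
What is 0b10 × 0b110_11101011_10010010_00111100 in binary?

0b1101110101110010010001111000

Multiply each base-2 digit by 2, carrying:
  0×2 = 0 → write 0
  0×2 = 0 → write 0
  1×2 = 2 → write 0 carry 1
  1×2+1 = 3 → write 1 carry 1
  1×2+1 = 3 → write 1 carry 1
  1×2+1 = 3 → write 1 carry 1
  0×2+1 = 1 → write 1
  0×2 = 0 → write 0
  0×2 = 0 → write 0
  1×2 = 2 → write 0 carry 1
  0×2+1 = 1 → write 1
  0×2 = 0 → write 0
  1×2 = 2 → write 0 carry 1
  0×2+1 = 1 → write 1
  0×2 = 0 → write 0
  1×2 = 2 → write 0 carry 1
  1×2+1 = 3 → write 1 carry 1
  1×2+1 = 3 → write 1 carry 1
  0×2+1 = 1 → write 1
  1×2 = 2 → write 0 carry 1
  0×2+1 = 1 → write 1
  1×2 = 2 → write 0 carry 1
  1×2+1 = 3 → write 1 carry 1
  1×2+1 = 3 → write 1 carry 1
  0×2+1 = 1 → write 1
  1×2 = 2 → write 0 carry 1
  1×2+1 = 3 → write 1 carry 1
  remaining carry: 1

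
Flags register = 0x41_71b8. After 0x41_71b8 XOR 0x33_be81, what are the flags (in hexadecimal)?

0x72cf39

XOR each hex digit independently (no carries):
  4^3=7, 1^3=2, 7^b=c, 1^e=f, b^8=3, 8^1=9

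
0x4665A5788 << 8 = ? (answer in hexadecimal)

0x4665A578800

Shifting left by 8 bits = 2 hex digits: append 2 zeros.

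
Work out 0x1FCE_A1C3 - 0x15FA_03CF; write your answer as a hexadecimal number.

0x9D49DF4

Subtract column by column in base 16:
  3-F → 4 (borrow)
  C-C-1 → F (borrow)
  1-3-1 → D (borrow)
  A-0-1 → 9
  E-A → 4
  C-F → D (borrow)
  F-5-1 → 9
  1-1 → 0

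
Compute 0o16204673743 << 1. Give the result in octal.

0o34411567706

1 bits is not a whole number of base-8 digits; in binary: 1110010000100110111011111100011 << 1 = 11100100001001101110111111000110.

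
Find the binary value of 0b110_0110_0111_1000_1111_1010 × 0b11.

0b1001100110110101011101110

Multiply each base-2 digit by 3, carrying:
  0×3 = 0 → write 0
  1×3 = 3 → write 1 carry 1
  0×3+1 = 1 → write 1
  1×3 = 3 → write 1 carry 1
  1×3+1 = 4 → write 0 carry 2
  1×3+2 = 5 → write 1 carry 2
  1×3+2 = 5 → write 1 carry 2
  1×3+2 = 5 → write 1 carry 2
  0×3+2 = 2 → write 0 carry 1
  0×3+1 = 1 → write 1
  0×3 = 0 → write 0
  1×3 = 3 → write 1 carry 1
  1×3+1 = 4 → write 0 carry 2
  1×3+2 = 5 → write 1 carry 2
  1×3+2 = 5 → write 1 carry 2
  0×3+2 = 2 → write 0 carry 1
  0×3+1 = 1 → write 1
  1×3 = 3 → write 1 carry 1
  1×3+1 = 4 → write 0 carry 2
  0×3+2 = 2 → write 0 carry 1
  0×3+1 = 1 → write 1
  1×3 = 3 → write 1 carry 1
  1×3+1 = 4 → write 0 carry 2
  remaining carry: 10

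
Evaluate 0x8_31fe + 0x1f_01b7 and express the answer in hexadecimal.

0x2733b5

Add column by column in base 16, right to left:
  e+7 = 5 carry 1
  f+b+1 = b carry 1
  1+1+1 = 3
  3+0 = 3
  8+f = 7 carry 1
  0+1+1 = 2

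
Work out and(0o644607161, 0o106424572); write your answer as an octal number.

AND each oct digit independently (no carries):
  6&1=0, 4&0=0, 4&6=4, 6&4=4, 0&2=0, 7&4=4, 1&5=1, 6&7=6, 1&2=0

0o004404160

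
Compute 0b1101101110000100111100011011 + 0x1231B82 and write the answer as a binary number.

0b1110110110110110101010011101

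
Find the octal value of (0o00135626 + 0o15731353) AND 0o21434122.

0o24000

Add column by column in base 8, right to left:
  6+3 = 1 carry 1
  2+5+1 = 0 carry 1
  6+3+1 = 2 carry 1
  5+1+1 = 7
  3+3 = 6
  1+7 = 0 carry 1
  0+5+1 = 6
  0+1 = 1
Sum = 0o16067201; now AND with 0o21434122:
  1&2=0, 6&1=0, 0&4=0, 6&3=2, 7&4=4, 2&1=0, 0&2=0, 1&2=0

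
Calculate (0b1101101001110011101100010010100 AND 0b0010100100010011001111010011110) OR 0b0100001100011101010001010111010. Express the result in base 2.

0b100101100011111011101010111110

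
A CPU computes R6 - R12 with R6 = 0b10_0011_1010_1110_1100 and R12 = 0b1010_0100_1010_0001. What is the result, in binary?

Subtract column by column in base 2:
  0-1 → 1 (borrow)
  0-0-1 → 1 (borrow)
  1-0-1 → 0
  1-0 → 1
  0-0 → 0
  1-1 → 0
  1-0 → 1
  1-1 → 0
  0-0 → 0
  1-0 → 1
  0-1 → 1 (borrow)
  1-0-1 → 0
  1-0 → 1
  1-1 → 0
  0-0 → 0
  0-1 → 1 (borrow)
  0-0-1 → 1 (borrow)
  1-0-1 → 0

0b11001011001001011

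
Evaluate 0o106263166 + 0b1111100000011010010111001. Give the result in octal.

0o302315457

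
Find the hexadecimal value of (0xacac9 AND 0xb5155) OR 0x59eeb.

0xfdeeb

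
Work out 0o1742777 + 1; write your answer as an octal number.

The trailing 3 digits are 7 (max in base 8), so adding 1 cascades: they roll to 0 and the next digit up increments.

0o1743000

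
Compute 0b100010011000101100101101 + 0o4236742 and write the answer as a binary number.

0b100110101100100100001111

0o4236742 = 0b100010011110111100010 in binary.
Add column by column in base 2, right to left:
  1+0 = 1
  0+1 = 1
  1+0 = 1
  1+0 = 1
  0+0 = 0
  1+1 = 0 carry 1
  0+1+1 = 0 carry 1
  0+1+1 = 0 carry 1
  1+1+1 = 1 carry 1
  1+0+1 = 0 carry 1
  0+1+1 = 0 carry 1
  1+1+1 = 1 carry 1
  0+1+1 = 0 carry 1
  0+1+1 = 0 carry 1
  0+0+1 = 1
  1+0 = 1
  1+1 = 0 carry 1
  0+0+1 = 1
  0+0 = 0
  1+0 = 1
  0+1 = 1
  0+0 = 0
  0+0 = 0
  1+0 = 1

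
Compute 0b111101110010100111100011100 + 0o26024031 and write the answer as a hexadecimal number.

0x8117735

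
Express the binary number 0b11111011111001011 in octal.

0o373713

Group the bits in threes: 011 111 011 111 001 011 → 373713.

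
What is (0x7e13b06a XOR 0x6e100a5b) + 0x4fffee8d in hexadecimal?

0x6003a8be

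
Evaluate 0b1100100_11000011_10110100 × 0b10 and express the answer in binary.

0b110010011000011101101000

Multiply each base-2 digit by 2, carrying:
  0×2 = 0 → write 0
  0×2 = 0 → write 0
  1×2 = 2 → write 0 carry 1
  0×2+1 = 1 → write 1
  1×2 = 2 → write 0 carry 1
  1×2+1 = 3 → write 1 carry 1
  0×2+1 = 1 → write 1
  1×2 = 2 → write 0 carry 1
  1×2+1 = 3 → write 1 carry 1
  1×2+1 = 3 → write 1 carry 1
  0×2+1 = 1 → write 1
  0×2 = 0 → write 0
  0×2 = 0 → write 0
  0×2 = 0 → write 0
  1×2 = 2 → write 0 carry 1
  1×2+1 = 3 → write 1 carry 1
  0×2+1 = 1 → write 1
  0×2 = 0 → write 0
  1×2 = 2 → write 0 carry 1
  0×2+1 = 1 → write 1
  0×2 = 0 → write 0
  1×2 = 2 → write 0 carry 1
  1×2+1 = 3 → write 1 carry 1
  remaining carry: 1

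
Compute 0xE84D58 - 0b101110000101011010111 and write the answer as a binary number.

0b110100010100001010000001

0xE84D58 = 0b111010000100110101011000 in binary.
Subtract column by column in base 2:
  0-1 → 1 (borrow)
  0-1-1 → 0 (borrow)
  0-1-1 → 0 (borrow)
  1-0-1 → 0
  1-1 → 0
  0-0 → 0
  1-1 → 0
  0-1 → 1 (borrow)
  1-0-1 → 0
  0-1 → 1 (borrow)
  1-0-1 → 0
  1-1 → 0
  0-0 → 0
  0-0 → 0
  1-0 → 1
  0-0 → 0
  0-1 → 1 (borrow)
  0-1-1 → 0 (borrow)
  0-1-1 → 0 (borrow)
  1-0-1 → 0
  0-1 → 1 (borrow)
  1-0-1 → 0
  1-0 → 1
  1-0 → 1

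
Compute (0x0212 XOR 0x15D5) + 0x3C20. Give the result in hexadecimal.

0x53E7

First 0x0212 XOR 0x15D5 = 0x17C7.
Add column by column in base 16, right to left:
  7+0 = 7
  C+2 = E
  7+C = 3 carry 1
  1+3+1 = 5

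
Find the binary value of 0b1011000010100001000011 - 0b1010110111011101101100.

0b1011000011010111

Subtract column by column in base 2:
  1-0 → 1
  1-0 → 1
  0-1 → 1 (borrow)
  0-1-1 → 0 (borrow)
  0-0-1 → 1 (borrow)
  0-1-1 → 0 (borrow)
  1-1-1 → 1 (borrow)
  0-0-1 → 1 (borrow)
  0-1-1 → 0 (borrow)
  0-1-1 → 0 (borrow)
  0-1-1 → 0 (borrow)
  1-0-1 → 0
  0-1 → 1 (borrow)
  1-1-1 → 1 (borrow)
  0-1-1 → 0 (borrow)
  0-0-1 → 1 (borrow)
  0-1-1 → 0 (borrow)
  0-1-1 → 0 (borrow)
  1-0-1 → 0
  1-1 → 0
  0-0 → 0
  1-1 → 0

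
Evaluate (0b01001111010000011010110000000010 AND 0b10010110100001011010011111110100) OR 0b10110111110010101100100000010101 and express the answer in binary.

0b10110111110010111110110000010101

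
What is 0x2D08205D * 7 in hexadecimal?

Multiply each base-16 digit by 7, carrying:
  D×7 = 91 → write B carry 5
  5×7+5 = 40 → write 8 carry 2
  0×7+2 = 2 → write 2
  2×7 = 14 → write E
  8×7 = 56 → write 8 carry 3
  0×7+3 = 3 → write 3
  D×7 = 91 → write B carry 5
  2×7+5 = 19 → write 3 carry 1
  remaining carry: 1

0x13B38E28B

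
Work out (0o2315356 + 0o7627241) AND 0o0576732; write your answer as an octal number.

0o144612

Add column by column in base 8, right to left:
  6+1 = 7
  5+4 = 1 carry 1
  3+2+1 = 6
  5+7 = 4 carry 1
  1+2+1 = 4
  3+6 = 1 carry 1
  2+7+1 = 2 carry 1
  final carry 1
Sum = 0o12144617; now AND with 0o0576732:
  1&0=0, 2&0=0, 1&5=1, 4&7=4, 4&6=4, 6&7=6, 1&3=1, 7&2=2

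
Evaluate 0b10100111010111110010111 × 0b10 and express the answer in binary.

Multiply each base-2 digit by 2, carrying:
  1×2 = 2 → write 0 carry 1
  1×2+1 = 3 → write 1 carry 1
  1×2+1 = 3 → write 1 carry 1
  0×2+1 = 1 → write 1
  1×2 = 2 → write 0 carry 1
  0×2+1 = 1 → write 1
  0×2 = 0 → write 0
  1×2 = 2 → write 0 carry 1
  1×2+1 = 3 → write 1 carry 1
  1×2+1 = 3 → write 1 carry 1
  1×2+1 = 3 → write 1 carry 1
  1×2+1 = 3 → write 1 carry 1
  0×2+1 = 1 → write 1
  1×2 = 2 → write 0 carry 1
  0×2+1 = 1 → write 1
  1×2 = 2 → write 0 carry 1
  1×2+1 = 3 → write 1 carry 1
  1×2+1 = 3 → write 1 carry 1
  0×2+1 = 1 → write 1
  0×2 = 0 → write 0
  1×2 = 2 → write 0 carry 1
  0×2+1 = 1 → write 1
  1×2 = 2 → write 0 carry 1
  remaining carry: 1

0b101001110101111100101110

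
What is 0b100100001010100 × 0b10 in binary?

Multiply each base-2 digit by 2, carrying:
  0×2 = 0 → write 0
  0×2 = 0 → write 0
  1×2 = 2 → write 0 carry 1
  0×2+1 = 1 → write 1
  1×2 = 2 → write 0 carry 1
  0×2+1 = 1 → write 1
  1×2 = 2 → write 0 carry 1
  0×2+1 = 1 → write 1
  0×2 = 0 → write 0
  0×2 = 0 → write 0
  0×2 = 0 → write 0
  1×2 = 2 → write 0 carry 1
  0×2+1 = 1 → write 1
  0×2 = 0 → write 0
  1×2 = 2 → write 0 carry 1
  remaining carry: 1

0b1001000010101000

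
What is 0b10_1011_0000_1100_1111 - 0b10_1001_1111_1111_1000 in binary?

0b1000011010111

Subtract column by column in base 2:
  1-0 → 1
  1-0 → 1
  1-0 → 1
  1-1 → 0
  0-1 → 1 (borrow)
  0-1-1 → 0 (borrow)
  1-1-1 → 1 (borrow)
  1-1-1 → 1 (borrow)
  0-1-1 → 0 (borrow)
  0-1-1 → 0 (borrow)
  0-1-1 → 0 (borrow)
  0-1-1 → 0 (borrow)
  1-1-1 → 1 (borrow)
  1-0-1 → 0
  0-0 → 0
  1-1 → 0
  0-0 → 0
  1-1 → 0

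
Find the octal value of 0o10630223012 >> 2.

0o2146044602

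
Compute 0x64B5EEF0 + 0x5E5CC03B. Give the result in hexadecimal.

0xC312AF2B

Add column by column in base 16, right to left:
  0+B = B
  F+3 = 2 carry 1
  E+0+1 = F
  E+C = A carry 1
  5+C+1 = 2 carry 1
  B+5+1 = 1 carry 1
  4+E+1 = 3 carry 1
  6+5+1 = C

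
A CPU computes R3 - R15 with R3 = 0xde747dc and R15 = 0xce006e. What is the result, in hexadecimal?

Subtract column by column in base 16:
  c-e → e (borrow)
  d-6-1 → 6
  7-0 → 7
  4-0 → 4
  7-e → 9 (borrow)
  e-c-1 → 1
  d-0 → d

0xd19476e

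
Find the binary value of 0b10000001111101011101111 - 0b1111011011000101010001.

0b110100100110011110

Subtract column by column in base 2:
  1-1 → 0
  1-0 → 1
  1-0 → 1
  1-0 → 1
  0-1 → 1 (borrow)
  1-0-1 → 0
  1-1 → 0
  1-0 → 1
  0-1 → 1 (borrow)
  1-0-1 → 0
  0-0 → 0
  1-0 → 1
  1-1 → 0
  1-1 → 0
  1-0 → 1
  1-1 → 0
  0-1 → 1 (borrow)
  0-0-1 → 1 (borrow)
  0-1-1 → 0 (borrow)
  0-1-1 → 0 (borrow)
  0-1-1 → 0 (borrow)
  0-1-1 → 0 (borrow)
  1-0-1 → 0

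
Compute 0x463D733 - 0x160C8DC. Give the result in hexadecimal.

0x3030E57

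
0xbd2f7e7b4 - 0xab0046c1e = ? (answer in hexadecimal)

0x122f37b96

Subtract column by column in base 16:
  4-e → 6 (borrow)
  b-1-1 → 9
  7-c → b (borrow)
  e-6-1 → 7
  7-4 → 3
  f-0 → f
  2-0 → 2
  d-b → 2
  b-a → 1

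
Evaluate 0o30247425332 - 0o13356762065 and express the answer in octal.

Subtract column by column in base 8:
  2-5 → 5 (borrow)
  3-6-1 → 4 (borrow)
  3-0-1 → 2
  5-2 → 3
  2-6 → 4 (borrow)
  4-7-1 → 4 (borrow)
  7-6-1 → 0
  4-5 → 7 (borrow)
  2-3-1 → 6 (borrow)
  0-3-1 → 4 (borrow)
  3-1-1 → 1

0o14670443245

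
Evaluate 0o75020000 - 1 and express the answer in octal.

The trailing 4 digits are 0, so subtracting 1 borrows through: they become 7 and the next digit up decrements.

0o75017777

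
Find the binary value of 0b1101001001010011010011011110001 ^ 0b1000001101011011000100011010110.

0b0101000100001000010111000100111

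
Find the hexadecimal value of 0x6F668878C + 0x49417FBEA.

0xB8A808376

Add column by column in base 16, right to left:
  C+A = 6 carry 1
  8+E+1 = 7 carry 1
  7+B+1 = 3 carry 1
  8+F+1 = 8 carry 1
  8+7+1 = 0 carry 1
  6+1+1 = 8
  6+4 = A
  F+9 = 8 carry 1
  6+4+1 = B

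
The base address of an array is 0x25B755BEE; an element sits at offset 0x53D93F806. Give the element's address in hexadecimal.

Add column by column in base 16, right to left:
  E+6 = 4 carry 1
  E+0+1 = F
  B+8 = 3 carry 1
  5+F+1 = 5 carry 1
  5+3+1 = 9
  7+9 = 0 carry 1
  B+D+1 = 9 carry 1
  5+3+1 = 9
  2+5 = 7

0x7990953F4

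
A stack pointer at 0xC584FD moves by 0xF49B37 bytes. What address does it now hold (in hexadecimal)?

0x1BA2034

Add column by column in base 16, right to left:
  D+7 = 4 carry 1
  F+3+1 = 3 carry 1
  4+B+1 = 0 carry 1
  8+9+1 = 2 carry 1
  5+4+1 = A
  C+F = B carry 1
  final carry 1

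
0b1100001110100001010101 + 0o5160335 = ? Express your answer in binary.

0o5160335 = 0b101001110000011011101 in binary.
Add column by column in base 2, right to left:
  1+1 = 0 carry 1
  0+0+1 = 1
  1+1 = 0 carry 1
  0+1+1 = 0 carry 1
  1+1+1 = 1 carry 1
  0+0+1 = 1
  1+1 = 0 carry 1
  0+1+1 = 0 carry 1
  0+0+1 = 1
  0+0 = 0
  0+0 = 0
  1+0 = 1
  0+0 = 0
  1+1 = 0 carry 1
  1+1+1 = 1 carry 1
  1+1+1 = 1 carry 1
  0+0+1 = 1
  0+0 = 0
  0+1 = 1
  0+0 = 0
  1+1 = 0 carry 1
  1+0+1 = 0 carry 1
  final carry 1

0b10001011100100100110010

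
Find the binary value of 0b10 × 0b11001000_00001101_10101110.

0b1100100000001101101011100

Multiply each base-2 digit by 2, carrying:
  0×2 = 0 → write 0
  1×2 = 2 → write 0 carry 1
  1×2+1 = 3 → write 1 carry 1
  1×2+1 = 3 → write 1 carry 1
  0×2+1 = 1 → write 1
  1×2 = 2 → write 0 carry 1
  0×2+1 = 1 → write 1
  1×2 = 2 → write 0 carry 1
  1×2+1 = 3 → write 1 carry 1
  0×2+1 = 1 → write 1
  1×2 = 2 → write 0 carry 1
  1×2+1 = 3 → write 1 carry 1
  0×2+1 = 1 → write 1
  0×2 = 0 → write 0
  0×2 = 0 → write 0
  0×2 = 0 → write 0
  0×2 = 0 → write 0
  0×2 = 0 → write 0
  0×2 = 0 → write 0
  1×2 = 2 → write 0 carry 1
  0×2+1 = 1 → write 1
  0×2 = 0 → write 0
  1×2 = 2 → write 0 carry 1
  1×2+1 = 3 → write 1 carry 1
  remaining carry: 1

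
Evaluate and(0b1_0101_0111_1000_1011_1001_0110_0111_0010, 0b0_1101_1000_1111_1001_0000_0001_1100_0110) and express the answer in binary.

0b001010000100010010000000001000010

AND bit by bit (1 only where both bits are 1):
  101010111100010111001011001110010
& 011011000111110010000000111000110
= 001010000100010010000000001000010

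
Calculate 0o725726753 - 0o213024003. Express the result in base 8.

Subtract column by column in base 8:
  3-3 → 0
  5-0 → 5
  7-0 → 7
  6-4 → 2
  2-2 → 0
  7-0 → 7
  5-3 → 2
  2-1 → 1
  7-2 → 5

0o512702750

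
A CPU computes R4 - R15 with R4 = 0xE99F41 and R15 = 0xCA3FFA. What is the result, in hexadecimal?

0x1F5F47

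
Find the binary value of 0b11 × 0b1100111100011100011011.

Multiply each base-2 digit by 3, carrying:
  1×3 = 3 → write 1 carry 1
  1×3+1 = 4 → write 0 carry 2
  0×3+2 = 2 → write 0 carry 1
  1×3+1 = 4 → write 0 carry 2
  1×3+2 = 5 → write 1 carry 2
  0×3+2 = 2 → write 0 carry 1
  0×3+1 = 1 → write 1
  0×3 = 0 → write 0
  1×3 = 3 → write 1 carry 1
  1×3+1 = 4 → write 0 carry 2
  1×3+2 = 5 → write 1 carry 2
  0×3+2 = 2 → write 0 carry 1
  0×3+1 = 1 → write 1
  0×3 = 0 → write 0
  1×3 = 3 → write 1 carry 1
  1×3+1 = 4 → write 0 carry 2
  1×3+2 = 5 → write 1 carry 2
  1×3+2 = 5 → write 1 carry 2
  0×3+2 = 2 → write 0 carry 1
  0×3+1 = 1 → write 1
  1×3 = 3 → write 1 carry 1
  1×3+1 = 4 → write 0 carry 2
  remaining carry: 10

0b100110110101010101010001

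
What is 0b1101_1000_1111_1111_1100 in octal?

0o3307774

Group the bits in threes: 011 011 000 111 111 111 100 → 3307774.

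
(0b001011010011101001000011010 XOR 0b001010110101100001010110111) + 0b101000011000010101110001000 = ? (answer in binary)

0b101001111110011110000110101

First 0b001011010011101001000011010 XOR 0b001010110101100001010110111 = 0b000001100110001000010101101.
Add column by column in base 2, right to left:
  1+0 = 1
  0+0 = 0
  1+0 = 1
  1+1 = 0 carry 1
  0+0+1 = 1
  1+0 = 1
  0+0 = 0
  1+1 = 0 carry 1
  0+1+1 = 0 carry 1
  0+1+1 = 0 carry 1
  0+0+1 = 1
  0+1 = 1
  1+0 = 1
  0+1 = 1
  0+0 = 0
  0+0 = 0
  1+0 = 1
  1+0 = 1
  0+1 = 1
  0+1 = 1
  1+0 = 1
  1+0 = 1
  0+0 = 0
  0+0 = 0
  0+1 = 1
  0+0 = 0
  0+1 = 1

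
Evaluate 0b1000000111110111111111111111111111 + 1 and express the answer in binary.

0b1000000111111000000000000000000000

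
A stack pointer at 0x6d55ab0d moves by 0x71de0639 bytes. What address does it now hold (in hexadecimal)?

0xdf33b146

Add column by column in base 16, right to left:
  d+9 = 6 carry 1
  0+3+1 = 4
  b+6 = 1 carry 1
  a+0+1 = b
  5+e = 3 carry 1
  5+d+1 = 3 carry 1
  d+1+1 = f
  6+7 = d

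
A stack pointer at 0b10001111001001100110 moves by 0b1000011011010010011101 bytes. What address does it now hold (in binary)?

Add column by column in base 2, right to left:
  0+1 = 1
  1+0 = 1
  1+1 = 0 carry 1
  0+1+1 = 0 carry 1
  0+1+1 = 0 carry 1
  1+0+1 = 0 carry 1
  1+0+1 = 0 carry 1
  0+1+1 = 0 carry 1
  0+0+1 = 1
  1+0 = 1
  0+1 = 1
  0+0 = 0
  1+1 = 0 carry 1
  1+1+1 = 1 carry 1
  1+0+1 = 0 carry 1
  1+1+1 = 1 carry 1
  0+1+1 = 0 carry 1
  0+0+1 = 1
  0+0 = 0
  1+0 = 1
  0+0 = 0
  0+1 = 1

0b1010101010011100000011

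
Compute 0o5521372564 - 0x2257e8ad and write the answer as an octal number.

0x2257e8ad = 0o4225764255 in octal.
Subtract column by column in base 8:
  4-5 → 7 (borrow)
  6-5-1 → 0
  5-2 → 3
  2-4 → 6 (borrow)
  7-6-1 → 0
  3-7 → 4 (borrow)
  1-5-1 → 3 (borrow)
  2-2-1 → 7 (borrow)
  5-2-1 → 2
  5-4 → 1

0o1273406307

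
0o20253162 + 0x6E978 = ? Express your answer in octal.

0x6E978 = 0o1564570 in octal.
Add column by column in base 8, right to left:
  2+0 = 2
  6+7 = 5 carry 1
  1+5+1 = 7
  3+4 = 7
  5+6 = 3 carry 1
  2+5+1 = 0 carry 1
  0+1+1 = 2
  2+0 = 2

0o22037752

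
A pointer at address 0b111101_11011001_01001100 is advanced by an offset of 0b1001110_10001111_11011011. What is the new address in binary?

0b100011000110100100100111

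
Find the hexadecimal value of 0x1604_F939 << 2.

0x5813E4E4

2 bits is not a whole number of base-16 digits; in binary: 10110000001001111100100111001 << 2 = 1011000000100111110010011100100.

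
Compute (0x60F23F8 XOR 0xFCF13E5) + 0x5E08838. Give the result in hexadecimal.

0xFA0B855

First 0x60F23F8 XOR 0xFCF13E5 = 0x9C0301D.
Add column by column in base 16, right to left:
  D+8 = 5 carry 1
  1+3+1 = 5
  0+8 = 8
  3+8 = B
  0+0 = 0
  C+E = A carry 1
  9+5+1 = F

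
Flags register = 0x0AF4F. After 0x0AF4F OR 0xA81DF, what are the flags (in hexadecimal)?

0xAAFDF

OR each hex digit independently (no carries):
  0|A=A, A|8=A, F|1=F, 4|D=D, F|F=F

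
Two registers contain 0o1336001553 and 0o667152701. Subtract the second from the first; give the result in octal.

Subtract column by column in base 8:
  3-1 → 2
  5-0 → 5
  5-7 → 6 (borrow)
  1-2-1 → 6 (borrow)
  0-5-1 → 2 (borrow)
  0-1-1 → 6 (borrow)
  6-7-1 → 6 (borrow)
  3-6-1 → 4 (borrow)
  3-6-1 → 4 (borrow)
  1-0-1 → 0

0o446626652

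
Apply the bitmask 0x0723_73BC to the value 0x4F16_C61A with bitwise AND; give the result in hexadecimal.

0x07024218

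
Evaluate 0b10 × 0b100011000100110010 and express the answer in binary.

Multiply each base-2 digit by 2, carrying:
  0×2 = 0 → write 0
  1×2 = 2 → write 0 carry 1
  0×2+1 = 1 → write 1
  0×2 = 0 → write 0
  1×2 = 2 → write 0 carry 1
  1×2+1 = 3 → write 1 carry 1
  0×2+1 = 1 → write 1
  0×2 = 0 → write 0
  1×2 = 2 → write 0 carry 1
  0×2+1 = 1 → write 1
  0×2 = 0 → write 0
  0×2 = 0 → write 0
  1×2 = 2 → write 0 carry 1
  1×2+1 = 3 → write 1 carry 1
  0×2+1 = 1 → write 1
  0×2 = 0 → write 0
  0×2 = 0 → write 0
  1×2 = 2 → write 0 carry 1
  remaining carry: 1

0b1000110001001100100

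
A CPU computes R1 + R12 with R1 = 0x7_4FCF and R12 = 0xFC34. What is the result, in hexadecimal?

0x84C03

Add column by column in base 16, right to left:
  F+4 = 3 carry 1
  C+3+1 = 0 carry 1
  F+C+1 = C carry 1
  4+F+1 = 4 carry 1
  7+0+1 = 8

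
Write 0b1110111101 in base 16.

Group the bits into nibbles: 0011 1011 1101 → 3BD.

0x3BD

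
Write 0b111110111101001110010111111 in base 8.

0o767516277

Group the bits in threes: 111 110 111 101 001 110 010 111 111 → 767516277.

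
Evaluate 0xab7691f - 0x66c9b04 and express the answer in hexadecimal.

Subtract column by column in base 16:
  f-4 → b
  1-0 → 1
  9-b → e (borrow)
  6-9-1 → c (borrow)
  7-c-1 → a (borrow)
  b-6-1 → 4
  a-6 → 4

0x44ace1b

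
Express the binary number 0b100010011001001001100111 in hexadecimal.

Group the bits into nibbles: 1000 1001 1001 0010 0110 0111 → 899267.

0x899267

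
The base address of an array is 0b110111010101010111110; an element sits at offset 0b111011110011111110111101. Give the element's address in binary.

Add column by column in base 2, right to left:
  0+1 = 1
  1+0 = 1
  1+1 = 0 carry 1
  1+1+1 = 1 carry 1
  1+1+1 = 1 carry 1
  1+1+1 = 1 carry 1
  0+0+1 = 1
  1+1 = 0 carry 1
  0+1+1 = 0 carry 1
  1+1+1 = 1 carry 1
  0+1+1 = 0 carry 1
  1+1+1 = 1 carry 1
  0+1+1 = 0 carry 1
  1+1+1 = 1 carry 1
  0+0+1 = 1
  1+0 = 1
  1+1 = 0 carry 1
  1+1+1 = 1 carry 1
  0+1+1 = 0 carry 1
  1+1+1 = 1 carry 1
  1+0+1 = 0 carry 1
  0+1+1 = 0 carry 1
  0+1+1 = 0 carry 1
  0+1+1 = 0 carry 1
  final carry 1

0b1000010101110101001111011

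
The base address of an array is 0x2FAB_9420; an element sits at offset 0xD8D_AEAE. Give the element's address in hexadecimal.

Add column by column in base 16, right to left:
  0+E = E
  2+A = C
  4+E = 2 carry 1
  9+A+1 = 4 carry 1
  B+D+1 = 9 carry 1
  A+8+1 = 3 carry 1
  F+D+1 = D carry 1
  2+0+1 = 3

0x3D3942CE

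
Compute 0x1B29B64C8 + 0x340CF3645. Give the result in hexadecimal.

0x4F36A9B0D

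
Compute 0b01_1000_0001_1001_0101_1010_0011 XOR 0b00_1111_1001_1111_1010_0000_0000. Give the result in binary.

0b01011110000110111110100011

XOR bit by bit (1 where the bits differ):
  01100000011001010110100011
^ 00111110011111101000000000
= 01011110000110111110100011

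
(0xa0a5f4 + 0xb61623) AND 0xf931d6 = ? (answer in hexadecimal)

Add column by column in base 16, right to left:
  4+3 = 7
  f+2 = 1 carry 1
  5+6+1 = c
  a+1 = b
  0+6 = 6
  a+b = 5 carry 1
  final carry 1
Sum = 0x156bc17; now AND with 0xf931d6:
  1&0=0, 5&f=5, 6&9=0, b&3=3, c&1=0, 1&d=1, 7&6=6

0x503016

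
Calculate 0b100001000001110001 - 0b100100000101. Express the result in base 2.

Subtract column by column in base 2:
  1-1 → 0
  0-0 → 0
  0-1 → 1 (borrow)
  0-0-1 → 1 (borrow)
  1-0-1 → 0
  1-0 → 1
  1-0 → 1
  0-0 → 0
  0-1 → 1 (borrow)
  0-0-1 → 1 (borrow)
  0-0-1 → 1 (borrow)
  0-1-1 → 0 (borrow)
  1-0-1 → 0
  0-0 → 0
  0-0 → 0
  0-0 → 0
  0-0 → 0
  1-0 → 1

0b100000011101101100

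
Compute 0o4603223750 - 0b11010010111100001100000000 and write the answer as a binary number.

0b100010110000010110010011101000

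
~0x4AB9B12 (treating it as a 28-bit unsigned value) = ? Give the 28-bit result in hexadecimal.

Each hex digit d becomes F−d:
  4→B, A→5, B→4, 9→6, B→4, 1→E, 2→D

0xB5464ED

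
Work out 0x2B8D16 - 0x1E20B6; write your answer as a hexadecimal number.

0xD6C60

Subtract column by column in base 16:
  6-6 → 0
  1-B → 6 (borrow)
  D-0-1 → C
  8-2 → 6
  B-E → D (borrow)
  2-1-1 → 0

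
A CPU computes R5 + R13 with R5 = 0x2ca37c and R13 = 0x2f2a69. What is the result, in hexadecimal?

0x5bcde5

Add column by column in base 16, right to left:
  c+9 = 5 carry 1
  7+6+1 = e
  3+a = d
  a+2 = c
  c+f = b carry 1
  2+2+1 = 5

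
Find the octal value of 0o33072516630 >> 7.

0o154352473

7 bits is not a whole number of base-8 digits; in binary: 11011000111010101001110110011000 >> 7 = 1101100011101010100111011.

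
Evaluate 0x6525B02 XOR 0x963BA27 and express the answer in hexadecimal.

XOR each hex digit independently (no carries):
  6^9=F, 5^6=3, 2^3=1, 5^B=E, B^A=1, 0^2=2, 2^7=5

0xF31E125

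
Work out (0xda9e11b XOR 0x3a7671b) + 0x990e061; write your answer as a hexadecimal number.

First 0xda9e11b XOR 0x3a7671b = 0xe0e8600.
Add column by column in base 16, right to left:
  0+1 = 1
  0+6 = 6
  6+0 = 6
  8+e = 6 carry 1
  e+0+1 = f
  0+9 = 9
  e+9 = 7 carry 1
  final carry 1

0x179f6661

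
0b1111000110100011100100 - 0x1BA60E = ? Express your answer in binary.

0b1000001100001011010110

0x1BA60E = 0b110111010011000001110 in binary.
Subtract column by column in base 2:
  0-0 → 0
  0-1 → 1 (borrow)
  1-1-1 → 1 (borrow)
  0-1-1 → 0 (borrow)
  0-0-1 → 1 (borrow)
  1-0-1 → 0
  1-0 → 1
  1-0 → 1
  0-0 → 0
  0-1 → 1 (borrow)
  0-1-1 → 0 (borrow)
  1-0-1 → 0
  0-0 → 0
  1-1 → 0
  1-0 → 1
  0-1 → 1 (borrow)
  0-1-1 → 0 (borrow)
  0-1-1 → 0 (borrow)
  1-0-1 → 0
  1-1 → 0
  1-1 → 0
  1-0 → 1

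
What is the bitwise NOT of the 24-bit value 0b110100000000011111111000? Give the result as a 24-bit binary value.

0b001011111111100000000111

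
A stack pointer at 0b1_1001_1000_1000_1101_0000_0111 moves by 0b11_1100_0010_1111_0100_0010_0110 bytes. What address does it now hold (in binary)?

0b101010110111000000100101101

Add column by column in base 2, right to left:
  1+0 = 1
  1+1 = 0 carry 1
  1+1+1 = 1 carry 1
  0+0+1 = 1
  0+0 = 0
  0+1 = 1
  0+0 = 0
  0+0 = 0
  1+0 = 1
  0+0 = 0
  1+1 = 0 carry 1
  1+0+1 = 0 carry 1
  0+1+1 = 0 carry 1
  0+1+1 = 0 carry 1
  0+1+1 = 0 carry 1
  1+1+1 = 1 carry 1
  0+0+1 = 1
  0+1 = 1
  0+0 = 0
  1+0 = 1
  1+0 = 1
  0+0 = 0
  0+1 = 1
  1+1 = 0 carry 1
  1+1+1 = 1 carry 1
  0+1+1 = 0 carry 1
  final carry 1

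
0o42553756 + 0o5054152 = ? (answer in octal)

0o47630130

Add column by column in base 8, right to left:
  6+2 = 0 carry 1
  5+5+1 = 3 carry 1
  7+1+1 = 1 carry 1
  3+4+1 = 0 carry 1
  5+5+1 = 3 carry 1
  5+0+1 = 6
  2+5 = 7
  4+0 = 4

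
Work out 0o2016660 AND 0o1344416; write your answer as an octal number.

AND each oct digit independently (no carries):
  2&1=0, 0&3=0, 1&4=0, 6&4=4, 6&4=4, 6&1=0, 0&6=0

0o0004400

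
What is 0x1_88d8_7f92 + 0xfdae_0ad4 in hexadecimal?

Add column by column in base 16, right to left:
  2+4 = 6
  9+d = 6 carry 1
  f+a+1 = a carry 1
  7+0+1 = 8
  8+e = 6 carry 1
  d+a+1 = 8 carry 1
  8+d+1 = 6 carry 1
  8+f+1 = 8 carry 1
  1+0+1 = 2

0x286868a66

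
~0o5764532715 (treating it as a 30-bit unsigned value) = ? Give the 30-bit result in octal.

Each oct digit d becomes 7−d:
  5→2, 7→0, 6→1, 4→3, 5→2, 3→4, 2→5, 7→0, 1→6, 5→2

0o2013245062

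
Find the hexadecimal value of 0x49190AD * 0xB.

Multiply each base-16 digit by 11, carrying:
  D×11 = 143 → write F carry 8
  A×11+8 = 118 → write 6 carry 7
  0×11+7 = 7 → write 7
  9×11 = 99 → write 3 carry 6
  1×11+6 = 17 → write 1 carry 1
  9×11+1 = 100 → write 4 carry 6
  4×11+6 = 50 → write 2 carry 3
  remaining carry: 3

0x3241376F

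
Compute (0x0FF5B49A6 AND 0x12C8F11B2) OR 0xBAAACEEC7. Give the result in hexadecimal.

0xBAEAFEFE7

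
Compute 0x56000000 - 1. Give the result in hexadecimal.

0x55FFFFFF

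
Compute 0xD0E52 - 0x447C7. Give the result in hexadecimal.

Subtract column by column in base 16:
  2-7 → B (borrow)
  5-C-1 → 8 (borrow)
  E-7-1 → 6
  0-4 → C (borrow)
  D-4-1 → 8

0x8C68B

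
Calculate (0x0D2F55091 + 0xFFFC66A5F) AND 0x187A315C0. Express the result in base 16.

0x82A310C0

Add column by column in base 16, right to left:
  1+F = 0 carry 1
  9+5+1 = F
  0+A = A
  5+6 = B
  5+6 = B
  F+C = B carry 1
  2+F+1 = 2 carry 1
  D+F+1 = D carry 1
  0+F+1 = 0 carry 1
  final carry 1
Sum = 0x10D2BBBAF0; now AND with 0x187A315C0:
  1&0=0, 0&1=0, D&8=8, 2&7=2, B&A=A, B&3=3, B&1=1, A&5=0, F&C=C, 0&0=0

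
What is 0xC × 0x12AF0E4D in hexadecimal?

0xE034AB9C

Multiply each base-16 digit by 12, carrying:
  D×12 = 156 → write C carry 9
  4×12+9 = 57 → write 9 carry 3
  E×12+3 = 171 → write B carry 10
  0×12+10 = 10 → write A
  F×12 = 180 → write 4 carry 11
  A×12+11 = 131 → write 3 carry 8
  2×12+8 = 32 → write 0 carry 2
  1×12+2 = 14 → write E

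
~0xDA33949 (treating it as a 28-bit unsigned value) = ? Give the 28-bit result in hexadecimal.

0x25CC6B6

Each hex digit d becomes F−d:
  D→2, A→5, 3→C, 3→C, 9→6, 4→B, 9→6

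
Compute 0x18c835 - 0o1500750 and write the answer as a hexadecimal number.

0o1500750 = 0x681e8 in hexadecimal.
Subtract column by column in base 16:
  5-8 → d (borrow)
  3-e-1 → 4 (borrow)
  8-1-1 → 6
  c-8 → 4
  8-6 → 2
  1-0 → 1

0x12464d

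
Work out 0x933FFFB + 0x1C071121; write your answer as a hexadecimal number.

0x253B111C

Add column by column in base 16, right to left:
  B+1 = C
  F+2 = 1 carry 1
  F+1+1 = 1 carry 1
  F+1+1 = 1 carry 1
  3+7+1 = B
  3+0 = 3
  9+C = 5 carry 1
  0+1+1 = 2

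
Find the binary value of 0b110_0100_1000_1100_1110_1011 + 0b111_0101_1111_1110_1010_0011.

0b110110101000101110001110

Add column by column in base 2, right to left:
  1+1 = 0 carry 1
  1+1+1 = 1 carry 1
  0+0+1 = 1
  1+0 = 1
  0+0 = 0
  1+1 = 0 carry 1
  1+0+1 = 0 carry 1
  1+1+1 = 1 carry 1
  0+0+1 = 1
  0+1 = 1
  1+1 = 0 carry 1
  1+1+1 = 1 carry 1
  0+1+1 = 0 carry 1
  0+1+1 = 0 carry 1
  0+1+1 = 0 carry 1
  1+1+1 = 1 carry 1
  0+1+1 = 0 carry 1
  0+0+1 = 1
  1+1 = 0 carry 1
  0+0+1 = 1
  0+1 = 1
  1+1 = 0 carry 1
  1+1+1 = 1 carry 1
  final carry 1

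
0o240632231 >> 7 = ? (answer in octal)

7 bits is not a whole number of base-8 digits; in binary: 10100000110011010010011001 >> 7 = 1010000011001101001.

0o1203151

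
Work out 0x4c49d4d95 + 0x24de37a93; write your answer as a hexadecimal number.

0x71280c828

Add column by column in base 16, right to left:
  5+3 = 8
  9+9 = 2 carry 1
  d+a+1 = 8 carry 1
  4+7+1 = c
  d+3 = 0 carry 1
  9+e+1 = 8 carry 1
  4+d+1 = 2 carry 1
  c+4+1 = 1 carry 1
  4+2+1 = 7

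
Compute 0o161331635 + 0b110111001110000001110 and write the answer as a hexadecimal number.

0o161331635 = 0x1c5b39d in hexadecimal.
0b110111001110000001110 = 0x1b9c0e in hexadecimal.
Add column by column in base 16, right to left:
  d+e = b carry 1
  9+0+1 = a
  3+c = f
  b+9 = 4 carry 1
  5+b+1 = 1 carry 1
  c+1+1 = e
  1+0 = 1

0x1e14fab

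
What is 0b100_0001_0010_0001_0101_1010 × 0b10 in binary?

0b100000100100001010110100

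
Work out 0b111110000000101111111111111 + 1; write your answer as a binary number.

0b111110000000110000000000000

The trailing 13 digits are 1 (max in base 2), so adding 1 cascades: they roll to 0 and the next digit up increments.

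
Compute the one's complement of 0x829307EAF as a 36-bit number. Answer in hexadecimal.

Each hex digit d becomes F−d:
  8→7, 2→D, 9→6, 3→C, 0→F, 7→8, E→1, A→5, F→0

0x7D6CF8150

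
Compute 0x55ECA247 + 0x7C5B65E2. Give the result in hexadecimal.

0xD2480829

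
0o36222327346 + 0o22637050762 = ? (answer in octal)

Add column by column in base 8, right to left:
  6+2 = 0 carry 1
  4+6+1 = 3 carry 1
  3+7+1 = 3 carry 1
  7+0+1 = 0 carry 1
  2+5+1 = 0 carry 1
  3+0+1 = 4
  2+7 = 1 carry 1
  2+3+1 = 6
  2+6 = 0 carry 1
  6+2+1 = 1 carry 1
  3+2+1 = 6

0o61061400330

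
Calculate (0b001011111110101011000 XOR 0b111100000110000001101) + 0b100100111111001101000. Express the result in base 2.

First 0b001011111110101011000 XOR 0b111100000110000001101 = 0b110111111000101010101.
Add column by column in base 2, right to left:
  1+0 = 1
  0+0 = 0
  1+0 = 1
  0+1 = 1
  1+0 = 1
  0+1 = 1
  1+1 = 0 carry 1
  0+0+1 = 1
  1+0 = 1
  0+1 = 1
  0+1 = 1
  0+1 = 1
  1+1 = 0 carry 1
  1+1+1 = 1 carry 1
  1+1+1 = 1 carry 1
  1+0+1 = 0 carry 1
  1+0+1 = 0 carry 1
  1+1+1 = 1 carry 1
  0+0+1 = 1
  1+0 = 1
  1+1 = 0 carry 1
  final carry 1

0b1011100110111110111101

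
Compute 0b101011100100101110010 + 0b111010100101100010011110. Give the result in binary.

Add column by column in base 2, right to left:
  0+0 = 0
  1+1 = 0 carry 1
  0+1+1 = 0 carry 1
  0+1+1 = 0 carry 1
  1+1+1 = 1 carry 1
  1+0+1 = 0 carry 1
  1+0+1 = 0 carry 1
  0+1+1 = 0 carry 1
  1+0+1 = 0 carry 1
  0+0+1 = 1
  0+0 = 0
  1+1 = 0 carry 1
  0+1+1 = 0 carry 1
  0+0+1 = 1
  1+1 = 0 carry 1
  1+0+1 = 0 carry 1
  1+0+1 = 0 carry 1
  0+1+1 = 0 carry 1
  1+0+1 = 0 carry 1
  0+1+1 = 0 carry 1
  1+0+1 = 0 carry 1
  0+1+1 = 0 carry 1
  0+1+1 = 0 carry 1
  0+1+1 = 0 carry 1
  final carry 1

0b1000000000010001000010000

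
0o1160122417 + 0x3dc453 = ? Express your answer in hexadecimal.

0x9fe6962

0o1160122417 = 0x9c0a50f in hexadecimal.
Add column by column in base 16, right to left:
  f+3 = 2 carry 1
  0+5+1 = 6
  5+4 = 9
  a+c = 6 carry 1
  0+d+1 = e
  c+3 = f
  9+0 = 9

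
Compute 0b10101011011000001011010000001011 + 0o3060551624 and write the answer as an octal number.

0o30410703637

0b10101011011000001011010000001011 = 0o25330132013 in octal.
Add column by column in base 8, right to left:
  3+4 = 7
  1+2 = 3
  0+6 = 6
  2+1 = 3
  3+5 = 0 carry 1
  1+5+1 = 7
  0+0 = 0
  3+6 = 1 carry 1
  3+0+1 = 4
  5+3 = 0 carry 1
  2+0+1 = 3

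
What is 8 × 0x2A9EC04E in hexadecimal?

0x154F60270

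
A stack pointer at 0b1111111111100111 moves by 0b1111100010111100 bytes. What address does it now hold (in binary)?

0b11111100010100011

Add column by column in base 2, right to left:
  1+0 = 1
  1+0 = 1
  1+1 = 0 carry 1
  0+1+1 = 0 carry 1
  0+1+1 = 0 carry 1
  1+1+1 = 1 carry 1
  1+0+1 = 0 carry 1
  1+1+1 = 1 carry 1
  1+0+1 = 0 carry 1
  1+0+1 = 0 carry 1
  1+0+1 = 0 carry 1
  1+1+1 = 1 carry 1
  1+1+1 = 1 carry 1
  1+1+1 = 1 carry 1
  1+1+1 = 1 carry 1
  1+1+1 = 1 carry 1
  final carry 1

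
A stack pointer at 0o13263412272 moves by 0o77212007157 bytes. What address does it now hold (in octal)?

0o112475421451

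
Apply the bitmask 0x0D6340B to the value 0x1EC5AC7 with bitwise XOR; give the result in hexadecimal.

XOR each hex digit independently (no carries):
  1^0=1, E^D=3, C^6=A, 5^3=6, A^4=E, C^0=C, 7^B=C

0x13A6ECC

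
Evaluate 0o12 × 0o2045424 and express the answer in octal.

0o24567310

Multiply each base-8 digit by 10, carrying:
  4×10 = 40 → write 0 carry 5
  2×10+5 = 25 → write 1 carry 3
  4×10+3 = 43 → write 3 carry 5
  5×10+5 = 55 → write 7 carry 6
  4×10+6 = 46 → write 6 carry 5
  0×10+5 = 5 → write 5
  2×10 = 20 → write 4 carry 2
  remaining carry: 2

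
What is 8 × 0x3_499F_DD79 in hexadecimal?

Multiply each base-16 digit by 8, carrying:
  9×8 = 72 → write 8 carry 4
  7×8+4 = 60 → write C carry 3
  D×8+3 = 107 → write B carry 6
  D×8+6 = 110 → write E carry 6
  F×8+6 = 126 → write E carry 7
  9×8+7 = 79 → write F carry 4
  9×8+4 = 76 → write C carry 4
  4×8+4 = 36 → write 4 carry 2
  3×8+2 = 26 → write A carry 1
  remaining carry: 1

0x1A4CFEEBC8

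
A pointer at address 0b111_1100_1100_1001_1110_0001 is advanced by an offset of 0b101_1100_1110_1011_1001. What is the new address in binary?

0b100000101001100010011010

Add column by column in base 2, right to left:
  1+1 = 0 carry 1
  0+0+1 = 1
  0+0 = 0
  0+1 = 1
  0+1 = 1
  1+1 = 0 carry 1
  1+0+1 = 0 carry 1
  1+1+1 = 1 carry 1
  1+0+1 = 0 carry 1
  0+1+1 = 0 carry 1
  0+1+1 = 0 carry 1
  1+1+1 = 1 carry 1
  0+0+1 = 1
  0+0 = 0
  1+1 = 0 carry 1
  1+1+1 = 1 carry 1
  0+1+1 = 0 carry 1
  0+0+1 = 1
  1+1 = 0 carry 1
  1+0+1 = 0 carry 1
  1+0+1 = 0 carry 1
  1+0+1 = 0 carry 1
  1+0+1 = 0 carry 1
  final carry 1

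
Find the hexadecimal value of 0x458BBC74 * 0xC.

Multiply each base-16 digit by 12, carrying:
  4×12 = 48 → write 0 carry 3
  7×12+3 = 87 → write 7 carry 5
  C×12+5 = 149 → write 5 carry 9
  B×12+9 = 141 → write D carry 8
  B×12+8 = 140 → write C carry 8
  8×12+8 = 104 → write 8 carry 6
  5×12+6 = 66 → write 2 carry 4
  4×12+4 = 52 → write 4 carry 3
  remaining carry: 3

0x3428CD570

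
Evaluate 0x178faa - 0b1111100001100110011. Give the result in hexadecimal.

0b1111100001100110011 = 0x7c333 in hexadecimal.
Subtract column by column in base 16:
  a-3 → 7
  a-3 → 7
  f-3 → c
  8-c → c (borrow)
  7-7-1 → f (borrow)
  1-0-1 → 0

0xfcc77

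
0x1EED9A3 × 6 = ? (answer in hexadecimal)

0xB9919D2

Multiply each base-16 digit by 6, carrying:
  3×6 = 18 → write 2 carry 1
  A×6+1 = 61 → write D carry 3
  9×6+3 = 57 → write 9 carry 3
  D×6+3 = 81 → write 1 carry 5
  E×6+5 = 89 → write 9 carry 5
  E×6+5 = 89 → write 9 carry 5
  1×6+5 = 11 → write B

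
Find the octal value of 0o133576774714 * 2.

0o267375771630

Multiply each base-8 digit by 2, carrying:
  4×2 = 8 → write 0 carry 1
  1×2+1 = 3 → write 3
  7×2 = 14 → write 6 carry 1
  4×2+1 = 9 → write 1 carry 1
  7×2+1 = 15 → write 7 carry 1
  7×2+1 = 15 → write 7 carry 1
  6×2+1 = 13 → write 5 carry 1
  7×2+1 = 15 → write 7 carry 1
  5×2+1 = 11 → write 3 carry 1
  3×2+1 = 7 → write 7
  3×2 = 6 → write 6
  1×2 = 2 → write 2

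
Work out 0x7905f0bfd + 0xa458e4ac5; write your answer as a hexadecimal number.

0x11d5ed56c2

Add column by column in base 16, right to left:
  d+5 = 2 carry 1
  f+c+1 = c carry 1
  b+a+1 = 6 carry 1
  0+4+1 = 5
  f+e = d carry 1
  5+8+1 = e
  0+5 = 5
  9+4 = d
  7+a = 1 carry 1
  final carry 1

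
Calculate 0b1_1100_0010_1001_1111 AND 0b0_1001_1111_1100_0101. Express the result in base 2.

AND bit by bit (1 only where both bits are 1):
  11100001010011111
& 01001111111000101
= 01000001010000101

0b01000001010000101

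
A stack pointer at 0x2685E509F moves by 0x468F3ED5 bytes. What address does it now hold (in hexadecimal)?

0x2AEED8F74

Add column by column in base 16, right to left:
  F+5 = 4 carry 1
  9+D+1 = 7 carry 1
  0+E+1 = F
  5+3 = 8
  E+F = D carry 1
  5+8+1 = E
  8+6 = E
  6+4 = A
  2+0 = 2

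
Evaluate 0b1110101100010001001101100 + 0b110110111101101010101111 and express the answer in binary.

0b10101100011111110100011011

Add column by column in base 2, right to left:
  0+1 = 1
  0+1 = 1
  1+1 = 0 carry 1
  1+1+1 = 1 carry 1
  0+0+1 = 1
  1+1 = 0 carry 1
  1+0+1 = 0 carry 1
  0+1+1 = 0 carry 1
  0+0+1 = 1
  1+1 = 0 carry 1
  0+0+1 = 1
  0+1 = 1
  0+1 = 1
  1+0 = 1
  0+1 = 1
  0+1 = 1
  0+1 = 1
  1+1 = 0 carry 1
  1+0+1 = 0 carry 1
  0+1+1 = 0 carry 1
  1+1+1 = 1 carry 1
  0+0+1 = 1
  1+1 = 0 carry 1
  1+1+1 = 1 carry 1
  1+0+1 = 0 carry 1
  final carry 1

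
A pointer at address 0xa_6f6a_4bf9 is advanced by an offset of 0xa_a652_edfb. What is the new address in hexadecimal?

0x1515bd39f4

Add column by column in base 16, right to left:
  9+b = 4 carry 1
  f+f+1 = f carry 1
  b+d+1 = 9 carry 1
  4+e+1 = 3 carry 1
  a+2+1 = d
  6+5 = b
  f+6 = 5 carry 1
  6+a+1 = 1 carry 1
  a+a+1 = 5 carry 1
  final carry 1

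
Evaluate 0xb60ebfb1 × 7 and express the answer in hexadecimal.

Multiply each base-16 digit by 7, carrying:
  1×7 = 7 → write 7
  b×7 = 77 → write d carry 4
  f×7+4 = 109 → write d carry 6
  b×7+6 = 83 → write 3 carry 5
  e×7+5 = 103 → write 7 carry 6
  0×7+6 = 6 → write 6
  6×7 = 42 → write a carry 2
  b×7+2 = 79 → write f carry 4
  remaining carry: 4

0x4fa673dd7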